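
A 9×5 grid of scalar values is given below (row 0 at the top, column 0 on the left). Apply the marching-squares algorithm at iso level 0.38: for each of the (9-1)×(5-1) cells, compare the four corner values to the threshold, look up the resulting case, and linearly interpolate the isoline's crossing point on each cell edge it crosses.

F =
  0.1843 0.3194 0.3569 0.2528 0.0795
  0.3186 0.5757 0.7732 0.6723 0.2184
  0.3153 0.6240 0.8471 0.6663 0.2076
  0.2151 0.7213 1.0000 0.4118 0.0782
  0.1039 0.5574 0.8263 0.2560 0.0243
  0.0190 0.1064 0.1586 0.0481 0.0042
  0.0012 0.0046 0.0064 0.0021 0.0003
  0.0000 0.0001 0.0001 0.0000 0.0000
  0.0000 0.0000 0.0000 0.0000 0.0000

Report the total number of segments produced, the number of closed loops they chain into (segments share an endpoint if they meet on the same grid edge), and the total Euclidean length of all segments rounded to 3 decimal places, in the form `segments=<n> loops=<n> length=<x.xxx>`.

segments=14 loops=1 length=12.923

cell (0,0): code 0100 → (0.236,1.000)–(1.000,0.239)
cell (0,1): code 1100 → (0.055,2.000)–(0.236,1.000)
cell (0,2): code 1100 → (0.303,3.000)–(0.055,2.000)
cell (0,3): code 1000 → (1.000,3.644)–(0.303,3.000)
cell (1,0): code 0110 → (1.000,0.239)–(2.000,0.210)
cell (1,3): code 1001 → (2.000,3.624)–(1.000,3.644)
cell (2,0): code 0110 → (2.000,0.210)–(3.000,0.326)
cell (2,3): code 1001 → (3.000,3.095)–(2.000,3.624)
cell (3,0): code 0110 → (3.000,0.326)–(4.000,0.609)
cell (3,2): code 1011 → (4.000,2.783)–(3.204,3.000)
cell (3,3): code 0001 → (3.204,3.000)–(3.000,3.095)
cell (4,0): code 0010 → (4.000,0.609)–(4.393,1.000)
cell (4,1): code 0011 → (4.393,1.000)–(4.668,2.000)
cell (4,2): code 0001 → (4.668,2.000)–(4.000,2.783)
total: 14 segments, chained into 1 closed loop(s), length Σ = 12.922664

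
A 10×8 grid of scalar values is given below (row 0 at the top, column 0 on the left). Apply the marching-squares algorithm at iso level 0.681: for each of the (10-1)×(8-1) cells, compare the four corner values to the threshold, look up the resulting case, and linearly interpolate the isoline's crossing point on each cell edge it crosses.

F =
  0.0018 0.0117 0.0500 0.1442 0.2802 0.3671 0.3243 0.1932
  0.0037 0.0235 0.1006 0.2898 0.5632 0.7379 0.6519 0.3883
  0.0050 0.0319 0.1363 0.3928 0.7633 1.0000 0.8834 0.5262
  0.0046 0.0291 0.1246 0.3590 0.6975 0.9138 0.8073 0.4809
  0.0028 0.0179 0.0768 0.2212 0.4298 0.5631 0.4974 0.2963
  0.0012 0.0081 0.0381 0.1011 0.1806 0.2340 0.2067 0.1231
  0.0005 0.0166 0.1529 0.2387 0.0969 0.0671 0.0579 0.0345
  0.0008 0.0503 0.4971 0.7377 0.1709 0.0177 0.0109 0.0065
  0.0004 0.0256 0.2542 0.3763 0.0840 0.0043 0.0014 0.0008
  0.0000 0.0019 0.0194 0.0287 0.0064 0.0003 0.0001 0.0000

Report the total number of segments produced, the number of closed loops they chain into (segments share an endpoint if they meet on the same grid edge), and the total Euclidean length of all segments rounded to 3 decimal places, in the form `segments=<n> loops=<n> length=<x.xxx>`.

cell (0,4): code 0100 → (0.847,5.000)–(1.000,4.674)
cell (0,5): code 1000 → (1.000,5.662)–(0.847,5.000)
cell (1,3): code 0100 → (1.589,4.000)–(2.000,3.778)
cell (1,4): code 1110 → (1.000,4.674)–(1.589,4.000)
cell (1,5): code 1101 → (1.126,6.000)–(1.000,5.662)
cell (1,6): code 1000 → (2.000,6.567)–(1.126,6.000)
cell (2,3): code 0110 → (2.000,3.778)–(3.000,3.951)
cell (2,6): code 1001 → (3.000,6.387)–(2.000,6.567)
cell (3,3): code 0010 → (3.000,3.951)–(3.062,4.000)
cell (3,4): code 0011 → (3.062,4.000)–(3.664,5.000)
cell (3,5): code 0011 → (3.664,5.000)–(3.408,6.000)
cell (3,6): code 0001 → (3.408,6.000)–(3.000,6.387)
cell (6,2): code 0100 → (6.886,3.000)–(7.000,2.764)
cell (6,3): code 1000 → (7.000,3.100)–(6.886,3.000)
cell (7,2): code 0010 → (7.000,2.764)–(7.157,3.000)
cell (7,3): code 0001 → (7.157,3.000)–(7.000,3.100)
total: 16 segments, chained into 2 closed loop(s), length Σ = 9.557943

segments=16 loops=2 length=9.558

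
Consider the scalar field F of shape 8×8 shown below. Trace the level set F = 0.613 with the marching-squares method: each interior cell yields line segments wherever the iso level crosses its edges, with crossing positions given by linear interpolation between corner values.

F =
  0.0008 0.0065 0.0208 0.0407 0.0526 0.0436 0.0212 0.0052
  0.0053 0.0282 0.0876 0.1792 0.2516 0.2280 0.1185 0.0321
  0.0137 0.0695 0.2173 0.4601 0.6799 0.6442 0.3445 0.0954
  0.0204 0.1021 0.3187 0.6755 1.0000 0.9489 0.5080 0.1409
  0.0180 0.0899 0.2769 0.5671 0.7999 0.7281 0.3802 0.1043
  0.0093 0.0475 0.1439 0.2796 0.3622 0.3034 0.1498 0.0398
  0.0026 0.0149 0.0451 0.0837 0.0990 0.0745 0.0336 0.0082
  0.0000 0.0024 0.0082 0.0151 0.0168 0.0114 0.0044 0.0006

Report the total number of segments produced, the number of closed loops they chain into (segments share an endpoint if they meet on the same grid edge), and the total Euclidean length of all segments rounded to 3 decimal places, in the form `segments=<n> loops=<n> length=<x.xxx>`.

cell (1,3): code 0100 → (1.844,4.000)–(2.000,3.696)
cell (1,4): code 1100 → (1.925,5.000)–(1.844,4.000)
cell (1,5): code 1000 → (2.000,5.104)–(1.925,5.000)
cell (2,2): code 0100 → (2.710,3.000)–(3.000,2.825)
cell (2,3): code 1110 → (2.000,3.696)–(2.710,3.000)
cell (2,5): code 1001 → (3.000,5.762)–(2.000,5.104)
cell (3,2): code 0010 → (3.000,2.825)–(3.577,3.000)
cell (3,3): code 0111 → (3.577,3.000)–(4.000,3.197)
cell (3,5): code 1001 → (4.000,5.331)–(3.000,5.762)
cell (4,3): code 0010 → (4.000,3.197)–(4.427,4.000)
cell (4,4): code 0011 → (4.427,4.000)–(4.271,5.000)
cell (4,5): code 0001 → (4.271,5.000)–(4.000,5.331)
total: 12 segments, chained into 1 closed loop(s), length Σ = 8.511118

segments=12 loops=1 length=8.511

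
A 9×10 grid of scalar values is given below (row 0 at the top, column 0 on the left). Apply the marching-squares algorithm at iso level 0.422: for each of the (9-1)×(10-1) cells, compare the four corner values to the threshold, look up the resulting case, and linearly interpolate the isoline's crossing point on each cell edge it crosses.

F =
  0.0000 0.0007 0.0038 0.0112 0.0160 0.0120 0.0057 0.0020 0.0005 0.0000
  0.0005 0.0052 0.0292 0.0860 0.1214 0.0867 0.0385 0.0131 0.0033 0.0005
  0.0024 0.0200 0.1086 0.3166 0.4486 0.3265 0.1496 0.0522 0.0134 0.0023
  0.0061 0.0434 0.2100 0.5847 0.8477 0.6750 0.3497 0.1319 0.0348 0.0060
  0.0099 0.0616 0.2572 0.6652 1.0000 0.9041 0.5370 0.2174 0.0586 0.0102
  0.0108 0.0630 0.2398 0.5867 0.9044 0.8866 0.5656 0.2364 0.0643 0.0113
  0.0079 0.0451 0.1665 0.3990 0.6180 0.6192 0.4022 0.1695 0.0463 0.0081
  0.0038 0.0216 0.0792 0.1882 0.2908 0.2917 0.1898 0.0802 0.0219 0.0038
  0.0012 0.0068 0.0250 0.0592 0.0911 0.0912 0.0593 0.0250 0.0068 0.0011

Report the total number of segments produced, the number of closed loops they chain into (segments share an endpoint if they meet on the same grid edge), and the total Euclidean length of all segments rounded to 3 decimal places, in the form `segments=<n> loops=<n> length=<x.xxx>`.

segments=18 loops=1 length=13.618

cell (1,3): code 0100 → (1.919,4.000)–(2.000,3.798)
cell (1,4): code 1000 → (2.000,4.218)–(1.919,4.000)
cell (2,2): code 0100 → (2.393,3.000)–(3.000,2.566)
cell (2,3): code 1110 → (2.000,3.798)–(2.393,3.000)
cell (2,4): code 1101 → (2.274,5.000)–(2.000,4.218)
cell (2,5): code 1000 → (3.000,5.778)–(2.274,5.000)
cell (3,2): code 0110 → (3.000,2.566)–(4.000,2.404)
cell (3,5): code 1101 → (3.386,6.000)–(3.000,5.778)
cell (3,6): code 1000 → (4.000,6.360)–(3.386,6.000)
cell (4,2): code 0110 → (4.000,2.404)–(5.000,2.525)
cell (4,6): code 1001 → (5.000,6.436)–(4.000,6.360)
cell (5,2): code 0010 → (5.000,2.525)–(5.877,3.000)
cell (5,3): code 0111 → (5.877,3.000)–(6.000,3.105)
cell (5,5): code 1011 → (6.000,5.909)–(5.879,6.000)
cell (5,6): code 0001 → (5.879,6.000)–(5.000,6.436)
cell (6,3): code 0010 → (6.000,3.105)–(6.599,4.000)
cell (6,4): code 0011 → (6.599,4.000)–(6.602,5.000)
cell (6,5): code 0001 → (6.602,5.000)–(6.000,5.909)
total: 18 segments, chained into 1 closed loop(s), length Σ = 13.618032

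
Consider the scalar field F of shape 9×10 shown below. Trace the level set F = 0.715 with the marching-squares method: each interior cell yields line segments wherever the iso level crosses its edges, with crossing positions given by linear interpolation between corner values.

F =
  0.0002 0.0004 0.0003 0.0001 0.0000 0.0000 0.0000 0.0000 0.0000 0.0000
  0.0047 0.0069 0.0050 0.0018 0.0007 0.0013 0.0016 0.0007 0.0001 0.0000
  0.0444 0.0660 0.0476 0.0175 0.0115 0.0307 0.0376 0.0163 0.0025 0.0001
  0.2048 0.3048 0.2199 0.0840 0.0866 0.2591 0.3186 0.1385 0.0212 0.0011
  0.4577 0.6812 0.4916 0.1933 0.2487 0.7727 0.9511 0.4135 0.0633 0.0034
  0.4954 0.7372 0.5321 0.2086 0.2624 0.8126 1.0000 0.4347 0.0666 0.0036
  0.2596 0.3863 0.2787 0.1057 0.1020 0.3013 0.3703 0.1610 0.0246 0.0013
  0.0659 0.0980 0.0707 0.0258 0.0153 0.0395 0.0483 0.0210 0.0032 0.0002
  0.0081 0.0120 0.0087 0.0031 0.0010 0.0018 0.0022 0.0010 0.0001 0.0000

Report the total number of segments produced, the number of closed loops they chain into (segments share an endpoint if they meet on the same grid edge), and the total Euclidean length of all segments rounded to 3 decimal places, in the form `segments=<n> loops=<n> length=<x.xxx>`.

cell (3,4): code 0100 → (3.888,5.000)–(4.000,4.890)
cell (3,5): code 1100 → (3.627,6.000)–(3.888,5.000)
cell (3,6): code 1000 → (4.000,6.439)–(3.627,6.000)
cell (4,0): code 0100 → (4.604,1.000)–(5.000,0.908)
cell (4,1): code 1000 → (5.000,1.108)–(4.604,1.000)
cell (4,4): code 0110 → (4.000,4.890)–(5.000,4.823)
cell (4,6): code 1001 → (5.000,6.504)–(4.000,6.439)
cell (5,0): code 0010 → (5.000,0.908)–(5.063,1.000)
cell (5,1): code 0001 → (5.063,1.000)–(5.000,1.108)
cell (5,4): code 0010 → (5.000,4.823)–(5.191,5.000)
cell (5,5): code 0011 → (5.191,5.000)–(5.453,6.000)
cell (5,6): code 0001 → (5.453,6.000)–(5.000,6.504)
total: 12 segments, chained into 2 closed loop(s), length Σ = 6.798047

segments=12 loops=2 length=6.798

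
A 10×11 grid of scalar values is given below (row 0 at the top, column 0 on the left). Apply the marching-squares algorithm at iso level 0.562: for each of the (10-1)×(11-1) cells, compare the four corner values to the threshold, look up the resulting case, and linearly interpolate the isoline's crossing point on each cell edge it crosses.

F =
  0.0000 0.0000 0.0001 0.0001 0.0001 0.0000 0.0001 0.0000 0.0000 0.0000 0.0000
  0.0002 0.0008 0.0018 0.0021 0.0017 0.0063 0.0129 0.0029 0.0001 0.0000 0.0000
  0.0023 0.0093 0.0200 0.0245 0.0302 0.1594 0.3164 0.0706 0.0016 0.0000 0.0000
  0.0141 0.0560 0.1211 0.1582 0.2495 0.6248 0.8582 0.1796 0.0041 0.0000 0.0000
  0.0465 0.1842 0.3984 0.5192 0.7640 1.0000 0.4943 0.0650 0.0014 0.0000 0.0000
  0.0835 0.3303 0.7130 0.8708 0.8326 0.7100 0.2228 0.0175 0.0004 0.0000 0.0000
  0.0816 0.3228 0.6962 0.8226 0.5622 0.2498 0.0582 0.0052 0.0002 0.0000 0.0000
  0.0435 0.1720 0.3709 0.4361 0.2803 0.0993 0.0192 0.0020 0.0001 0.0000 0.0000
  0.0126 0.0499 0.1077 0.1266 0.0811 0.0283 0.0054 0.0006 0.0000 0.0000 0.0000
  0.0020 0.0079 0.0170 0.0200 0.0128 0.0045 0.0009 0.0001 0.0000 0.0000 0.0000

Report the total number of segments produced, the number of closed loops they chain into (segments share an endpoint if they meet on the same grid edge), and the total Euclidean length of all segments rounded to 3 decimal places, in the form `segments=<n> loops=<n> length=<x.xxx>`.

cell (2,4): code 0100 → (2.865,5.000)–(3.000,4.833)
cell (2,5): code 1100 → (2.453,6.000)–(2.865,5.000)
cell (2,6): code 1000 → (3.000,6.436)–(2.453,6.000)
cell (3,3): code 0100 → (3.607,4.000)–(4.000,3.175)
cell (3,4): code 1110 → (3.000,4.833)–(3.607,4.000)
cell (3,5): code 1011 → (4.000,5.866)–(3.814,6.000)
cell (3,6): code 0001 → (3.814,6.000)–(3.000,6.436)
cell (4,1): code 0100 → (4.520,2.000)–(5.000,1.605)
cell (4,2): code 1100 → (4.122,3.000)–(4.520,2.000)
cell (4,3): code 1110 → (4.000,3.175)–(4.122,3.000)
cell (4,5): code 1001 → (5.000,5.304)–(4.000,5.866)
cell (5,1): code 0110 → (5.000,1.605)–(6.000,1.641)
cell (5,4): code 1011 → (6.000,4.001)–(5.322,5.000)
cell (5,5): code 0001 → (5.322,5.000)–(5.000,5.304)
cell (6,1): code 0010 → (6.000,1.641)–(6.413,2.000)
cell (6,2): code 0011 → (6.413,2.000)–(6.674,3.000)
cell (6,3): code 0011 → (6.674,3.000)–(6.001,4.000)
cell (6,4): code 0001 → (6.001,4.000)–(6.000,4.001)
total: 18 segments, chained into 1 closed loop(s), length Σ = 13.589634

segments=18 loops=1 length=13.590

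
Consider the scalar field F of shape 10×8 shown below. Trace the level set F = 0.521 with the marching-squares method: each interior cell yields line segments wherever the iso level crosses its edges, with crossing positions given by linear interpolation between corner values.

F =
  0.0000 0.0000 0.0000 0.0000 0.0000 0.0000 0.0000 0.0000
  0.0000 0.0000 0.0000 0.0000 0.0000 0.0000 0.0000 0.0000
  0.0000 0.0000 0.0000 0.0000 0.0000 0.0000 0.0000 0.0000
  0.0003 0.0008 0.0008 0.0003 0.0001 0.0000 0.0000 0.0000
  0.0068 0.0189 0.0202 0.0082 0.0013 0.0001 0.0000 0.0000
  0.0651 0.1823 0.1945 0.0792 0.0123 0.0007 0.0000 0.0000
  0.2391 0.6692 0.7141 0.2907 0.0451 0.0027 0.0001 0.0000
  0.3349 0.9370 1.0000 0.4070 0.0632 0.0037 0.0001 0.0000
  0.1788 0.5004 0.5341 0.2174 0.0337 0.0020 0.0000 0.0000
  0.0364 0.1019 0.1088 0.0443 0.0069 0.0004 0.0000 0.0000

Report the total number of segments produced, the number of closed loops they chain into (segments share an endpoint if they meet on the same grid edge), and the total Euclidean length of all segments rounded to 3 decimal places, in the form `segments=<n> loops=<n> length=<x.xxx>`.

segments=10 loops=1 length=7.660

cell (5,0): code 0100 → (5.696,1.000)–(6.000,0.655)
cell (5,1): code 1100 → (5.628,2.000)–(5.696,1.000)
cell (5,2): code 1000 → (6.000,2.456)–(5.628,2.000)
cell (6,0): code 0110 → (6.000,0.655)–(7.000,0.309)
cell (6,2): code 1001 → (7.000,2.808)–(6.000,2.456)
cell (7,0): code 0010 → (7.000,0.309)–(7.953,1.000)
cell (7,1): code 0111 → (7.953,1.000)–(8.000,1.611)
cell (7,2): code 1001 → (8.000,2.041)–(7.000,2.808)
cell (8,1): code 0010 → (8.000,1.611)–(8.031,2.000)
cell (8,2): code 0001 → (8.031,2.000)–(8.000,2.041)
total: 10 segments, chained into 1 closed loop(s), length Σ = 7.660111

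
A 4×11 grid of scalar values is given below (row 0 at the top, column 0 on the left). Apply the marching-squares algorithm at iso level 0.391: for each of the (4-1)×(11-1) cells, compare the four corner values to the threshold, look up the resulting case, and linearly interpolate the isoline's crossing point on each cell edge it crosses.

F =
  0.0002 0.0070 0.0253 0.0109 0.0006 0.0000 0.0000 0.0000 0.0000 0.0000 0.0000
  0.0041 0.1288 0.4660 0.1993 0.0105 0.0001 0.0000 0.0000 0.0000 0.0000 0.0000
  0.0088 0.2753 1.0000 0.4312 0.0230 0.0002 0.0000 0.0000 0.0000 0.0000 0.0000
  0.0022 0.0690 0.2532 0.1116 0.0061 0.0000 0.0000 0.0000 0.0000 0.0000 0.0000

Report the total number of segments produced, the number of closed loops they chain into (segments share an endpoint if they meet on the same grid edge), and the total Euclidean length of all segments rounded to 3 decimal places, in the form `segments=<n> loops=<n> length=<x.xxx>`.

segments=8 loops=1 length=5.625

cell (0,1): code 0100 → (0.830,2.000)–(1.000,1.778)
cell (0,2): code 1000 → (1.000,2.281)–(0.830,2.000)
cell (1,1): code 0110 → (1.000,1.778)–(2.000,1.160)
cell (1,2): code 1101 → (1.827,3.000)–(1.000,2.281)
cell (1,3): code 1000 → (2.000,3.098)–(1.827,3.000)
cell (2,1): code 0010 → (2.000,1.160)–(2.815,2.000)
cell (2,2): code 0011 → (2.815,2.000)–(2.126,3.000)
cell (2,3): code 0001 → (2.126,3.000)–(2.000,3.098)
total: 8 segments, chained into 1 closed loop(s), length Σ = 5.624596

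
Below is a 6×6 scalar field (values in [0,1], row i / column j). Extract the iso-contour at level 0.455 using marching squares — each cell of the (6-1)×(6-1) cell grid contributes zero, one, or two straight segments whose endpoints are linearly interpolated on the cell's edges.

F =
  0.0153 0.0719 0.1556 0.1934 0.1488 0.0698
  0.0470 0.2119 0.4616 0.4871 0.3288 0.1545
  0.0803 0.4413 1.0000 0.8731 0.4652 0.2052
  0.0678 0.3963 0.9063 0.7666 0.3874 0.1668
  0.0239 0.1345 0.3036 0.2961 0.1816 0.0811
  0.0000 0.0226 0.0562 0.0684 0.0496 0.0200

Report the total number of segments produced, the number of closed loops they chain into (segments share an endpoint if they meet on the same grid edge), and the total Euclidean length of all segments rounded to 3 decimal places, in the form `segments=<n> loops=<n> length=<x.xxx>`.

cell (0,1): code 0100 → (0.978,2.000)–(1.000,1.974)
cell (0,2): code 1100 → (0.891,3.000)–(0.978,2.000)
cell (0,3): code 1000 → (1.000,3.203)–(0.891,3.000)
cell (1,1): code 0110 → (1.000,1.974)–(2.000,1.025)
cell (1,3): code 1101 → (1.925,4.000)–(1.000,3.203)
cell (1,4): code 1000 → (2.000,4.039)–(1.925,4.000)
cell (2,1): code 0110 → (2.000,1.025)–(3.000,1.115)
cell (2,3): code 1011 → (3.000,3.822)–(2.131,4.000)
cell (2,4): code 0001 → (2.131,4.000)–(2.000,4.039)
cell (3,1): code 0010 → (3.000,1.115)–(3.749,2.000)
cell (3,2): code 0011 → (3.749,2.000)–(3.662,3.000)
cell (3,3): code 0001 → (3.662,3.000)–(3.000,3.822)
total: 12 segments, chained into 1 closed loop(s), length Σ = 9.198987

segments=12 loops=1 length=9.199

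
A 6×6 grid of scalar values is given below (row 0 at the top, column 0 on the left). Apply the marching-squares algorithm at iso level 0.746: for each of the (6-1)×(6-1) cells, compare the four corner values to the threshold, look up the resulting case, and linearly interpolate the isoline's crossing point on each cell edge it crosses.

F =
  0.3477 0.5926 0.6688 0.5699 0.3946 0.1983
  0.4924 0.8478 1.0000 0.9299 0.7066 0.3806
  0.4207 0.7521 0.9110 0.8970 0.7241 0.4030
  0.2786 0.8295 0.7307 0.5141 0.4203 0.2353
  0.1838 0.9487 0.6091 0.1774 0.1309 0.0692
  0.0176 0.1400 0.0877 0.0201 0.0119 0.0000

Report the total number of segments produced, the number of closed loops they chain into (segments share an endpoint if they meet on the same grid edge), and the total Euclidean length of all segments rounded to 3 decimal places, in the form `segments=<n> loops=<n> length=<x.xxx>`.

segments=14 loops=1 length=11.915

cell (0,0): code 0100 → (0.601,1.000)–(1.000,0.714)
cell (0,1): code 1100 → (0.233,2.000)–(0.601,1.000)
cell (0,2): code 1100 → (0.489,3.000)–(0.233,2.000)
cell (0,3): code 1000 → (1.000,3.824)–(0.489,3.000)
cell (1,0): code 0110 → (1.000,0.714)–(2.000,0.982)
cell (1,3): code 1001 → (2.000,3.873)–(1.000,3.824)
cell (2,0): code 0110 → (2.000,0.982)–(3.000,0.848)
cell (2,1): code 1011 → (3.000,1.845)–(2.915,2.000)
cell (2,2): code 0011 → (2.915,2.000)–(2.394,3.000)
cell (2,3): code 0001 → (2.394,3.000)–(2.000,3.873)
cell (3,0): code 0110 → (3.000,0.848)–(4.000,0.735)
cell (3,1): code 1001 → (4.000,1.597)–(3.000,1.845)
cell (4,0): code 0010 → (4.000,0.735)–(4.251,1.000)
cell (4,1): code 0001 → (4.251,1.000)–(4.000,1.597)
total: 14 segments, chained into 1 closed loop(s), length Σ = 11.914620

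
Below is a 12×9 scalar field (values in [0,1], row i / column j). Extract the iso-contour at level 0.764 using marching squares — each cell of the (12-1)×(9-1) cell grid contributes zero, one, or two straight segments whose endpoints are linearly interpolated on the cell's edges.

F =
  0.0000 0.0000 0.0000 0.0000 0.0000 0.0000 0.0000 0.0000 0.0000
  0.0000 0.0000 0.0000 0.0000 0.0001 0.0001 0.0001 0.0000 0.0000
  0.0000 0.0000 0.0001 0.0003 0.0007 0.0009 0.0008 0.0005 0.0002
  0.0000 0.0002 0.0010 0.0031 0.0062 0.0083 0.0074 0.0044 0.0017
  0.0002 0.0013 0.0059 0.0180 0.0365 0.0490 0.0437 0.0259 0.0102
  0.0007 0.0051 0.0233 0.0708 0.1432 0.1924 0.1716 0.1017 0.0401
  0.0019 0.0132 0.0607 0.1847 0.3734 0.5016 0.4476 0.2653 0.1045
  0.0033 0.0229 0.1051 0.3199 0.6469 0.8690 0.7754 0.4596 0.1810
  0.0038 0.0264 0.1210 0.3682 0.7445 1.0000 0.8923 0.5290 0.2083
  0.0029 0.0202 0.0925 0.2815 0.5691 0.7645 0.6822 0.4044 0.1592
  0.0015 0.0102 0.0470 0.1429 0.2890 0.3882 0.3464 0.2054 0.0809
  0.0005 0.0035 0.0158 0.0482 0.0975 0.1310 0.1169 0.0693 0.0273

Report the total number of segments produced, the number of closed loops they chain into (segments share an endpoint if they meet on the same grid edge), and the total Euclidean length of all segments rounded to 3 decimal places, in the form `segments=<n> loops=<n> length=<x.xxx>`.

cell (6,4): code 0100 → (6.714,5.000)–(7.000,4.527)
cell (6,5): code 1100 → (6.965,6.000)–(6.714,5.000)
cell (6,6): code 1000 → (7.000,6.036)–(6.965,6.000)
cell (7,4): code 0110 → (7.000,4.527)–(8.000,4.076)
cell (7,6): code 1001 → (8.000,6.353)–(7.000,6.036)
cell (8,4): code 0110 → (8.000,4.076)–(9.000,4.997)
cell (8,5): code 1011 → (9.000,5.006)–(8.611,6.000)
cell (8,6): code 0001 → (8.611,6.000)–(8.000,6.353)
cell (9,4): code 0010 → (9.000,4.997)–(9.001,5.000)
cell (9,5): code 0001 → (9.001,5.000)–(9.000,5.006)
total: 10 segments, chained into 1 closed loop(s), length Σ = 6.921168

segments=10 loops=1 length=6.921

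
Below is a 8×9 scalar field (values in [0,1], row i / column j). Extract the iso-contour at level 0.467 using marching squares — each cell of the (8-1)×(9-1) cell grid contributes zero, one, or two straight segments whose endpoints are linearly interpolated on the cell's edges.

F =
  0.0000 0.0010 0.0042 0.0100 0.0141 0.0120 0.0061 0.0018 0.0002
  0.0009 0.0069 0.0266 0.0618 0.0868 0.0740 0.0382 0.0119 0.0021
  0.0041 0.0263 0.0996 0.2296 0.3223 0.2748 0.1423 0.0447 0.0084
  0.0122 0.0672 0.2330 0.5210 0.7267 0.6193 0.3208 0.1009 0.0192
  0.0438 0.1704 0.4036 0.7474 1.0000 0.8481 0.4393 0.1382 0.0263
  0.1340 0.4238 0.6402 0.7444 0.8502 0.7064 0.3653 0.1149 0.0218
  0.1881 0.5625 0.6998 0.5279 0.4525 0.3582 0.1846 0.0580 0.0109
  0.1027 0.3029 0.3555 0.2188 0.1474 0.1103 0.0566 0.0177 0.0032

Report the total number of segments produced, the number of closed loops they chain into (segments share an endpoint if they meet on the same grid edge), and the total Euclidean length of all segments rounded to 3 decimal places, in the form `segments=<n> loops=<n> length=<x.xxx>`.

segments=18 loops=1 length=14.515

cell (2,2): code 0100 → (2.815,3.000)–(3.000,2.812)
cell (2,3): code 1100 → (2.358,4.000)–(2.815,3.000)
cell (2,4): code 1100 → (2.558,5.000)–(2.358,4.000)
cell (2,5): code 1000 → (3.000,5.510)–(2.558,5.000)
cell (3,2): code 0110 → (3.000,2.812)–(4.000,2.184)
cell (3,5): code 1001 → (4.000,5.932)–(3.000,5.510)
cell (4,1): code 0100 → (4.268,2.000)–(5.000,1.200)
cell (4,2): code 1110 → (4.000,2.184)–(4.268,2.000)
cell (4,5): code 1001 → (5.000,5.702)–(4.000,5.932)
cell (5,0): code 0100 → (5.311,1.000)–(6.000,0.745)
cell (5,1): code 1110 → (5.000,1.200)–(5.311,1.000)
cell (5,3): code 1011 → (6.000,3.808)–(5.964,4.000)
cell (5,4): code 0011 → (5.964,4.000)–(5.688,5.000)
cell (5,5): code 0001 → (5.688,5.000)–(5.000,5.702)
cell (6,0): code 0010 → (6.000,0.745)–(6.368,1.000)
cell (6,1): code 0011 → (6.368,1.000)–(6.676,2.000)
cell (6,2): code 0011 → (6.676,2.000)–(6.197,3.000)
cell (6,3): code 0001 → (6.197,3.000)–(6.000,3.808)
total: 18 segments, chained into 1 closed loop(s), length Σ = 14.514562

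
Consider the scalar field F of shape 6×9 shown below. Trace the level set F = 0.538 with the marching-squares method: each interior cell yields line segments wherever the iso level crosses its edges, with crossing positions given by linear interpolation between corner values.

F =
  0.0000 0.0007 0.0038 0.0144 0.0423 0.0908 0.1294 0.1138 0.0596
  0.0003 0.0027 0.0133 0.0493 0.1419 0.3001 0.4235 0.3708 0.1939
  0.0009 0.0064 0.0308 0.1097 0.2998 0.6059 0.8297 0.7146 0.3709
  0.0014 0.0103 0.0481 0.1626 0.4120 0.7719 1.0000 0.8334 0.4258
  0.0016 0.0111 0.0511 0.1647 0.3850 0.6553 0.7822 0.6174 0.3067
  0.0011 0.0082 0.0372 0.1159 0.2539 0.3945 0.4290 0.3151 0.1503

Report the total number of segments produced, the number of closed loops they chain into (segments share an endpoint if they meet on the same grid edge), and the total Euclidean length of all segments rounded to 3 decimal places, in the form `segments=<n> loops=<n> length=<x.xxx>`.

segments=12 loops=1 length=10.523

cell (1,4): code 0100 → (1.778,5.000)–(2.000,4.778)
cell (1,5): code 1100 → (1.282,6.000)–(1.778,5.000)
cell (1,6): code 1100 → (1.486,7.000)–(1.282,6.000)
cell (1,7): code 1000 → (2.000,7.514)–(1.486,7.000)
cell (2,4): code 0110 → (2.000,4.778)–(3.000,4.350)
cell (2,7): code 1001 → (3.000,7.725)–(2.000,7.514)
cell (3,4): code 0110 → (3.000,4.350)–(4.000,4.566)
cell (3,7): code 1001 → (4.000,7.256)–(3.000,7.725)
cell (4,4): code 0010 → (4.000,4.566)–(4.450,5.000)
cell (4,5): code 0011 → (4.450,5.000)–(4.691,6.000)
cell (4,6): code 0011 → (4.691,6.000)–(4.263,7.000)
cell (4,7): code 0001 → (4.263,7.000)–(4.000,7.256)
total: 12 segments, chained into 1 closed loop(s), length Σ = 10.523058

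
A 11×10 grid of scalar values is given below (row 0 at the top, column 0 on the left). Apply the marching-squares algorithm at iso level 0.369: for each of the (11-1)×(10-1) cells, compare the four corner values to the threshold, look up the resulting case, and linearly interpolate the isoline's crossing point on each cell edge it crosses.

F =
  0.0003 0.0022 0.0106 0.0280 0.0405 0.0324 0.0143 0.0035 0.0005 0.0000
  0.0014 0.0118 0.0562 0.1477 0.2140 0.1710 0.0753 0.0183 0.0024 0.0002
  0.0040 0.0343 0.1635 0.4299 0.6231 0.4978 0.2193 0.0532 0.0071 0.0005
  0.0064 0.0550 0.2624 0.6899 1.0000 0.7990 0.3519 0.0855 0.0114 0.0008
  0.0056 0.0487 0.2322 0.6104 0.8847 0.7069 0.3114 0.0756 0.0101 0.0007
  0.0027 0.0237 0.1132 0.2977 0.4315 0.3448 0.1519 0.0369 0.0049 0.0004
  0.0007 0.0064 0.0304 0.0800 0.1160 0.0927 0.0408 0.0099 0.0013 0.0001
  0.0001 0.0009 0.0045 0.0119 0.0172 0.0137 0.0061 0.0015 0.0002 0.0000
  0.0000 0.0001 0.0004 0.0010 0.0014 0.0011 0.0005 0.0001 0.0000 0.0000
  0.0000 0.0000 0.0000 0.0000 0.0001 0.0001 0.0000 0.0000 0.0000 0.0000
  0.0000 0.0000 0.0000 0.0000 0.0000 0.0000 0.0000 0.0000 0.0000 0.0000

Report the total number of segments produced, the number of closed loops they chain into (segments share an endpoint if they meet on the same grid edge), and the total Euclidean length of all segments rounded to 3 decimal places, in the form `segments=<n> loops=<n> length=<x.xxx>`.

cell (1,2): code 0100 → (1.784,3.000)–(2.000,2.771)
cell (1,3): code 1100 → (1.379,4.000)–(1.784,3.000)
cell (1,4): code 1100 → (1.606,5.000)–(1.379,4.000)
cell (1,5): code 1000 → (2.000,5.462)–(1.606,5.000)
cell (2,2): code 0110 → (2.000,2.771)–(3.000,2.249)
cell (2,5): code 1001 → (3.000,5.962)–(2.000,5.462)
cell (3,2): code 0110 → (3.000,2.249)–(4.000,2.362)
cell (3,5): code 1001 → (4.000,5.854)–(3.000,5.962)
cell (4,2): code 0010 → (4.000,2.362)–(4.772,3.000)
cell (4,3): code 0111 → (4.772,3.000)–(5.000,3.533)
cell (4,4): code 1011 → (5.000,4.721)–(4.933,5.000)
cell (4,5): code 0001 → (4.933,5.000)–(4.000,5.854)
cell (5,3): code 0010 → (5.000,3.533)–(5.198,4.000)
cell (5,4): code 0001 → (5.198,4.000)–(5.000,4.721)
total: 14 segments, chained into 1 closed loop(s), length Σ = 11.672784

segments=14 loops=1 length=11.673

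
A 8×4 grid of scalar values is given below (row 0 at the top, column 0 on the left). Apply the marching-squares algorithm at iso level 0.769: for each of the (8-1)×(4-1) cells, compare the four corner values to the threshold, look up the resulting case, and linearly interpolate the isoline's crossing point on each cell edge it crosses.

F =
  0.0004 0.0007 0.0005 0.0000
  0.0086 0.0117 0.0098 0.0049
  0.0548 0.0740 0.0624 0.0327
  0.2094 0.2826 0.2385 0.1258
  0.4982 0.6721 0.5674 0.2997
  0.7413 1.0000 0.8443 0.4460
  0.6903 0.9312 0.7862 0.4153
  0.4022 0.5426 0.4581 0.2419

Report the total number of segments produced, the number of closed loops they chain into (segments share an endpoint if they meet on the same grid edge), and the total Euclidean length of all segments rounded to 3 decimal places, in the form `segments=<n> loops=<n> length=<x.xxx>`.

segments=8 loops=1 length=6.519

cell (4,0): code 0100 → (4.296,1.000)–(5.000,0.107)
cell (4,1): code 1100 → (4.728,2.000)–(4.296,1.000)
cell (4,2): code 1000 → (5.000,2.189)–(4.728,2.000)
cell (5,0): code 0110 → (5.000,0.107)–(6.000,0.327)
cell (5,2): code 1001 → (6.000,2.046)–(5.000,2.189)
cell (6,0): code 0010 → (6.000,0.327)–(6.417,1.000)
cell (6,1): code 0011 → (6.417,1.000)–(6.052,2.000)
cell (6,2): code 0001 → (6.052,2.000)–(6.000,2.046)
total: 8 segments, chained into 1 closed loop(s), length Σ = 6.518768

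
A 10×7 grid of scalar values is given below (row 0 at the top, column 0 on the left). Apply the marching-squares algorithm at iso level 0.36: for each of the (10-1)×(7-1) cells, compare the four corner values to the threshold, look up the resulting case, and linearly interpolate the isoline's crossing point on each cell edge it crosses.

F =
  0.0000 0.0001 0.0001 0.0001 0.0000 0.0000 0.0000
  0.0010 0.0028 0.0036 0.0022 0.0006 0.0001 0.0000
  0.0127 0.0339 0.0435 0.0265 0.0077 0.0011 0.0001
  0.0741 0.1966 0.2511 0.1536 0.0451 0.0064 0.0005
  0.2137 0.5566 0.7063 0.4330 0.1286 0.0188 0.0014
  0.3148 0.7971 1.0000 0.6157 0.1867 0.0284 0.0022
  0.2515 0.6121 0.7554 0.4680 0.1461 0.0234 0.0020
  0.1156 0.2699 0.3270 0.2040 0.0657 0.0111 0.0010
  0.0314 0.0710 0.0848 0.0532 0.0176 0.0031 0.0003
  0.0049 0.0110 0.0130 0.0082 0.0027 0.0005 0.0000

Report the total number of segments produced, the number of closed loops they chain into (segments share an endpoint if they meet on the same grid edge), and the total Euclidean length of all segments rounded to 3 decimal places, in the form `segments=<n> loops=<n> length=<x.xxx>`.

segments=12 loops=1 length=11.143

cell (3,0): code 0100 → (3.454,1.000)–(4.000,0.427)
cell (3,1): code 1100 → (3.239,2.000)–(3.454,1.000)
cell (3,2): code 1100 → (3.739,3.000)–(3.239,2.000)
cell (3,3): code 1000 → (4.000,3.240)–(3.739,3.000)
cell (4,0): code 0110 → (4.000,0.427)–(5.000,0.094)
cell (4,3): code 1001 → (5.000,3.596)–(4.000,3.240)
cell (5,0): code 0110 → (5.000,0.094)–(6.000,0.301)
cell (5,3): code 1001 → (6.000,3.336)–(5.000,3.596)
cell (6,0): code 0010 → (6.000,0.301)–(6.737,1.000)
cell (6,1): code 0011 → (6.737,1.000)–(6.923,2.000)
cell (6,2): code 0011 → (6.923,2.000)–(6.409,3.000)
cell (6,3): code 0001 → (6.409,3.000)–(6.000,3.336)
total: 12 segments, chained into 1 closed loop(s), length Σ = 11.143385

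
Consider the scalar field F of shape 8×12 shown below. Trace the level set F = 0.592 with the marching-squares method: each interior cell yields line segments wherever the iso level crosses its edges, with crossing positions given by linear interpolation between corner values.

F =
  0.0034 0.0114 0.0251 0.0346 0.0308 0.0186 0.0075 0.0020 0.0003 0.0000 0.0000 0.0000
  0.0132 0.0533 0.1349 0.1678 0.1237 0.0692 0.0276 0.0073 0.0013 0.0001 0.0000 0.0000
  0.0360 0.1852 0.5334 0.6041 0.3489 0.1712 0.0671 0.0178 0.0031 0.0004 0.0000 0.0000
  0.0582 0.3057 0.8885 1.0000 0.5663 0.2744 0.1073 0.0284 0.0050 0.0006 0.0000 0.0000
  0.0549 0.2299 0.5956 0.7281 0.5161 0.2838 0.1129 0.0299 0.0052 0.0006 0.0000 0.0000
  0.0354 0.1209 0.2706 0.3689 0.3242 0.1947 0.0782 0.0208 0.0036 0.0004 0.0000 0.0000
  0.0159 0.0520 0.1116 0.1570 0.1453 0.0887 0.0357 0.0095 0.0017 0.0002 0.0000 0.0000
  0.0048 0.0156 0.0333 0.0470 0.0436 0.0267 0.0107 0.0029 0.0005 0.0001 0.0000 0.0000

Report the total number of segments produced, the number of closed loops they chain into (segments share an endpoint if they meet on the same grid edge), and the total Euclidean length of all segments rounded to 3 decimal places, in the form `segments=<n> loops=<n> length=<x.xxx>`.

cell (1,2): code 0100 → (1.972,3.000)–(2.000,2.829)
cell (1,3): code 1000 → (2.000,3.047)–(1.972,3.000)
cell (2,1): code 0100 → (2.165,2.000)–(3.000,1.491)
cell (2,2): code 1110 → (2.000,2.829)–(2.165,2.000)
cell (2,3): code 1001 → (3.000,3.941)–(2.000,3.047)
cell (3,1): code 0110 → (3.000,1.491)–(4.000,1.990)
cell (3,3): code 1001 → (4.000,3.642)–(3.000,3.941)
cell (4,1): code 0010 → (4.000,1.990)–(4.011,2.000)
cell (4,2): code 0011 → (4.011,2.000)–(4.379,3.000)
cell (4,3): code 0001 → (4.379,3.000)–(4.000,3.642)
total: 10 segments, chained into 1 closed loop(s), length Σ = 7.379093

segments=10 loops=1 length=7.379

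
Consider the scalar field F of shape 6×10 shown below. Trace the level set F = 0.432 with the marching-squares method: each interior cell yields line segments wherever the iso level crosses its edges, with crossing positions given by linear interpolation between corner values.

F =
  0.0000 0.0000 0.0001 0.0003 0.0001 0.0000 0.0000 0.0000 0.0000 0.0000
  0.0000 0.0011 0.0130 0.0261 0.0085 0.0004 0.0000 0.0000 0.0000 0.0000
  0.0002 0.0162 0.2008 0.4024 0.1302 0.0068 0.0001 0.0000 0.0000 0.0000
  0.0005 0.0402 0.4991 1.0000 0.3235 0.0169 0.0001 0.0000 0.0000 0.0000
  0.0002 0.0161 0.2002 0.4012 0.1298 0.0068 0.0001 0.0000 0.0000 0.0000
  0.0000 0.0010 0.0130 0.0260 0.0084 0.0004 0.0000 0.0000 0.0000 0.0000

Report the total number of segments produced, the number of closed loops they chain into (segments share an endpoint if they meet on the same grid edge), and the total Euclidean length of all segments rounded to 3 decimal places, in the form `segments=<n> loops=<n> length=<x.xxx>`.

cell (2,1): code 0100 → (2.775,2.000)–(3.000,1.854)
cell (2,2): code 1100 → (2.050,3.000)–(2.775,2.000)
cell (2,3): code 1000 → (3.000,3.840)–(2.050,3.000)
cell (3,1): code 0010 → (3.000,1.854)–(3.224,2.000)
cell (3,2): code 0011 → (3.224,2.000)–(3.949,3.000)
cell (3,3): code 0001 → (3.949,3.000)–(3.000,3.840)
total: 6 segments, chained into 1 closed loop(s), length Σ = 5.541272

segments=6 loops=1 length=5.541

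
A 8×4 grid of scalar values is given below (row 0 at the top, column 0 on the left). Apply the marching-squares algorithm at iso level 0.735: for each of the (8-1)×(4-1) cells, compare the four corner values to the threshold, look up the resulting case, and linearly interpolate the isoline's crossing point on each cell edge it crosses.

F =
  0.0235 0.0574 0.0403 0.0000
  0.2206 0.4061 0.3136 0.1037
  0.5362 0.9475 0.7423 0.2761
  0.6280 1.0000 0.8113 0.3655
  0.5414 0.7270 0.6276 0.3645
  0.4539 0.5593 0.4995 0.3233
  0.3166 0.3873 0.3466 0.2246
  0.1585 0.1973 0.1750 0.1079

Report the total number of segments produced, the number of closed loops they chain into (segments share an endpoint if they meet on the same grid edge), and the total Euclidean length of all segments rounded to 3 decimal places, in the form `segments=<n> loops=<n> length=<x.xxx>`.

cell (1,0): code 0100 → (1.607,1.000)–(2.000,0.483)
cell (1,1): code 1100 → (1.983,2.000)–(1.607,1.000)
cell (1,2): code 1000 → (2.000,2.016)–(1.983,2.000)
cell (2,0): code 0110 → (2.000,0.483)–(3.000,0.288)
cell (2,2): code 1001 → (3.000,2.171)–(2.000,2.016)
cell (3,0): code 0010 → (3.000,0.288)–(3.971,1.000)
cell (3,1): code 0011 → (3.971,1.000)–(3.415,2.000)
cell (3,2): code 0001 → (3.415,2.000)–(3.000,2.171)
total: 8 segments, chained into 1 closed loop(s), length Σ = 6.568255

segments=8 loops=1 length=6.568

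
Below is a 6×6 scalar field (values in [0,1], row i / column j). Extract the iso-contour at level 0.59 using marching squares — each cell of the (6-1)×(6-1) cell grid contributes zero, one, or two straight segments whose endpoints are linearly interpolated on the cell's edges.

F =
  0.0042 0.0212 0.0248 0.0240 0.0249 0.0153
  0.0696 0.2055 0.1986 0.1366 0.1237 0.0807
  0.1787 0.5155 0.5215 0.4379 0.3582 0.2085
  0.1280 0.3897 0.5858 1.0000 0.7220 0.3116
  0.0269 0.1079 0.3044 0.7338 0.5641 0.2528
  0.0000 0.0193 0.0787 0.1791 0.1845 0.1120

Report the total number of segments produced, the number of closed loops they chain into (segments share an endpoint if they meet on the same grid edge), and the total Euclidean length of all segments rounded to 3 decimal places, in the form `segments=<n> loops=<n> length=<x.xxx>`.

cell (2,2): code 0100 → (2.271,3.000)–(3.000,2.010)
cell (2,3): code 1100 → (2.637,4.000)–(2.271,3.000)
cell (2,4): code 1000 → (3.000,4.322)–(2.637,4.000)
cell (3,2): code 0110 → (3.000,2.010)–(4.000,2.665)
cell (3,3): code 1011 → (4.000,3.847)–(3.836,4.000)
cell (3,4): code 0001 → (3.836,4.000)–(3.000,4.322)
cell (4,2): code 0010 → (4.000,2.665)–(4.259,3.000)
cell (4,3): code 0001 → (4.259,3.000)–(4.000,3.847)
total: 8 segments, chained into 1 closed loop(s), length Σ = 6.404333

segments=8 loops=1 length=6.404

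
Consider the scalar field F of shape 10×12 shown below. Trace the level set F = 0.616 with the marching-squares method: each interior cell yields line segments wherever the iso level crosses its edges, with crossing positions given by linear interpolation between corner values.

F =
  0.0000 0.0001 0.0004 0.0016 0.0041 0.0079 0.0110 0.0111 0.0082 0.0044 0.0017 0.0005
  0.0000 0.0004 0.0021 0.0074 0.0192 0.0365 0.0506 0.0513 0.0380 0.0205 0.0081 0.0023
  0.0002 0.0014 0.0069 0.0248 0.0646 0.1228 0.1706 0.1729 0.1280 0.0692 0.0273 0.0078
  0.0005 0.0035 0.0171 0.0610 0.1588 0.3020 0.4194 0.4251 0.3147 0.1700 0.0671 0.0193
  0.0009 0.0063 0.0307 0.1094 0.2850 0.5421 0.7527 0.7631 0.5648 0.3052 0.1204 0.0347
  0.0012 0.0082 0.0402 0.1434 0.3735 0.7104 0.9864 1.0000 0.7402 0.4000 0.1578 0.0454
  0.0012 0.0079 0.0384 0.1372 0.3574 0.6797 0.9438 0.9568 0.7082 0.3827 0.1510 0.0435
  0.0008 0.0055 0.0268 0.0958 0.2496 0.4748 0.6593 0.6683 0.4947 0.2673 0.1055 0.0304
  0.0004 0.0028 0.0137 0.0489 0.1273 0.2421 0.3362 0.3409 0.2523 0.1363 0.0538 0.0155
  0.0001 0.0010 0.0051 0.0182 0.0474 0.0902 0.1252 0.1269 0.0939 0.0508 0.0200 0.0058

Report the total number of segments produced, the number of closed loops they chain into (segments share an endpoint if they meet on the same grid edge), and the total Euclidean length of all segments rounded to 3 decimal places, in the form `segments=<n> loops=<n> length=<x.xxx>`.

cell (3,5): code 0100 → (3.590,6.000)–(4.000,5.351)
cell (3,6): code 1100 → (3.565,7.000)–(3.590,6.000)
cell (3,7): code 1000 → (4.000,7.742)–(3.565,7.000)
cell (4,4): code 0100 → (4.439,5.000)–(5.000,4.720)
cell (4,5): code 1110 → (4.000,5.351)–(4.439,5.000)
cell (4,7): code 1101 → (4.292,8.000)–(4.000,7.742)
cell (4,8): code 1000 → (5.000,8.365)–(4.292,8.000)
cell (5,4): code 0110 → (5.000,4.720)–(6.000,4.802)
cell (5,8): code 1001 → (6.000,8.283)–(5.000,8.365)
cell (6,4): code 0010 → (6.000,4.802)–(6.311,5.000)
cell (6,5): code 0111 → (6.311,5.000)–(7.000,5.765)
cell (6,7): code 1011 → (7.000,7.301)–(6.432,8.000)
cell (6,8): code 0001 → (6.432,8.000)–(6.000,8.283)
cell (7,5): code 0010 → (7.000,5.765)–(7.134,6.000)
cell (7,6): code 0011 → (7.134,6.000)–(7.160,7.000)
cell (7,7): code 0001 → (7.160,7.000)–(7.000,7.301)
total: 16 segments, chained into 1 closed loop(s), length Σ = 11.437228

segments=16 loops=1 length=11.437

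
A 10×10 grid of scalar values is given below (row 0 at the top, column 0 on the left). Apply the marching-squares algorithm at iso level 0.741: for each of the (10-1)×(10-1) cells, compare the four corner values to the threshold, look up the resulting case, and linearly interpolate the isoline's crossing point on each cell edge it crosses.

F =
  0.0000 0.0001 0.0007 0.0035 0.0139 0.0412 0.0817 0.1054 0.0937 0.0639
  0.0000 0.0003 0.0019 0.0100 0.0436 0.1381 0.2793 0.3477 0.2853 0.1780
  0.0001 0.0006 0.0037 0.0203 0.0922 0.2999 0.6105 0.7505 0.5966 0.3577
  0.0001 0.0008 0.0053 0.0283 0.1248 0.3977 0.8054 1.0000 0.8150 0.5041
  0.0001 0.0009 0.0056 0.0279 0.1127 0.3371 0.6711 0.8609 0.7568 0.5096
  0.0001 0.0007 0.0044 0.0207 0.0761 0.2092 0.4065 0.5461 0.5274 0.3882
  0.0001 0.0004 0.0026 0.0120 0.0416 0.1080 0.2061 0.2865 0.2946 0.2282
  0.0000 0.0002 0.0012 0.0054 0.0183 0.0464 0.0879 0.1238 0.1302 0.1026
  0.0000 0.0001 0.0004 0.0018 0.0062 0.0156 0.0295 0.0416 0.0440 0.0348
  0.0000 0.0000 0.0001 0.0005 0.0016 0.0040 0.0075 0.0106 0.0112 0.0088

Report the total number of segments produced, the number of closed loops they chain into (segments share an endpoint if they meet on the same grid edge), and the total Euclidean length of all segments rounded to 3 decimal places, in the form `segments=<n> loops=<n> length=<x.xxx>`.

segments=12 loops=1 length=7.250

cell (1,6): code 0100 → (1.976,7.000)–(2.000,6.932)
cell (1,7): code 1000 → (2.000,7.062)–(1.976,7.000)
cell (2,5): code 0100 → (2.670,6.000)–(3.000,5.842)
cell (2,6): code 1110 → (2.000,6.932)–(2.670,6.000)
cell (2,7): code 1101 → (2.661,8.000)–(2.000,7.062)
cell (2,8): code 1000 → (3.000,8.238)–(2.661,8.000)
cell (3,5): code 0010 → (3.000,5.842)–(3.480,6.000)
cell (3,6): code 0111 → (3.480,6.000)–(4.000,6.368)
cell (3,8): code 1001 → (4.000,8.064)–(3.000,8.238)
cell (4,6): code 0010 → (4.000,6.368)–(4.381,7.000)
cell (4,7): code 0011 → (4.381,7.000)–(4.069,8.000)
cell (4,8): code 0001 → (4.069,8.000)–(4.000,8.064)
total: 12 segments, chained into 1 closed loop(s), length Σ = 7.250429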